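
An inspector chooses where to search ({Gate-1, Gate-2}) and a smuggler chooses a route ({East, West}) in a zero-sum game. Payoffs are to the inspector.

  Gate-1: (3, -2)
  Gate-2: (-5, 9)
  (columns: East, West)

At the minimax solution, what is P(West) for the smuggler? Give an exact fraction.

Row minima: Gate-1 → -2, Gate-2 → -5; maximin = -2.
Column maxima: East → 3, West → 9; minimax = 3.
-2 ≠ 3, so there is no saddle point; optimal play is mixed.
Let the inspector play Gate-1 with probability p. Expected payoff against East: 3p + (-5)(1−p) = 8p − 5; against West: (-2)p + 9(1−p) = −11p + 9.
Setting these equal: 8p − 5 = −11p + 9 ⇒ 19p = 14 ⇒ p = 14/19, and the value is (8)·(14/19) − 5 = 17/19.
For the smuggler: with q = P(East), equating Gate-1's and Gate-2's payoffs gives 5q − 2 = −14q + 9 ⇒ q = 11/19.

8/19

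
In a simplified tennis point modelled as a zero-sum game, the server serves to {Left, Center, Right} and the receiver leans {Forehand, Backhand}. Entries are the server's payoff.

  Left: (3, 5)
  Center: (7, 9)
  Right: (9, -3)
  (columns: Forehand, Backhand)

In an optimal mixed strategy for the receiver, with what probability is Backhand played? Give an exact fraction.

Row minima: Left → 3, Center → 7, Right → -3; maximin = 7.
Column maxima: Forehand → 9, Backhand → 9; minimax = 9.
7 ≠ 9, so there is no saddle point; optimal play is mixed.
Left is strictly dominated by Center, so the server never plays it.
On the remaining 2×2 (Center, Right vs Forehand, Backhand):
Let the server play Center with probability p. Expected payoff against Forehand: 7p + 9(1−p) = −2p + 9; against Backhand: 9p + (-3)(1−p) = 12p − 3.
Setting these equal: −2p + 9 = 12p − 3 ⇒ −14p = -12 ⇒ p = 6/7, and the value is (-2)·(6/7) + 9 = 51/7.
For the receiver: with q = P(Forehand), equating Center's and Right's payoffs gives −2q + 9 = 12q − 3 ⇒ q = 6/7.

1/7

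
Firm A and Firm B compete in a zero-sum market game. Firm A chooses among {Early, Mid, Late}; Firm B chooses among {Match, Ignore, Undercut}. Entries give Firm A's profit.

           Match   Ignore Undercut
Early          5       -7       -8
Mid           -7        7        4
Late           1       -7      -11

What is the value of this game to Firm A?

-3/2

Row minima: Early → -8, Mid → -7, Late → -11; maximin = -7.
Column maxima: Match → 5, Ignore → 7, Undercut → 4; minimax = 4.
-7 ≠ 4, so there is no saddle point; optimal play is mixed.
Ignore is strictly dominated by Undercut (it gives Firm A strictly more in every row), so Firm B never plays it.
With Ignore eliminated, Late is strictly dominated by Early (Early gives Firm A strictly more in every remaining column), so Firm A never plays it.
On the remaining 2×2 (Early, Mid vs Match, Undercut):
Let Firm A play Early with probability p. Expected payoff against Match: 5p + (-7)(1−p) = 12p − 7; against Undercut: (-8)p + 4(1−p) = −12p + 4.
Setting these equal: 12p − 7 = −12p + 4 ⇒ 24p = 11 ⇒ p = 11/24, and the value is (12)·(11/24) − 7 = -3/2.
For Firm B: with q = P(Match), equating Early's and Mid's payoffs gives 13q − 8 = −11q + 4 ⇒ q = 1/2.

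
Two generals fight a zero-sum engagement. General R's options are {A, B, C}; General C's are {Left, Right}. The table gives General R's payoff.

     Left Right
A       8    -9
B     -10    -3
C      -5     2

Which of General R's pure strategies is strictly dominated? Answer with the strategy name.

B

C gives a strictly higher payoff than B against every column: -5 > -10, 2 > -3.
So B is strictly dominated and General R never plays it.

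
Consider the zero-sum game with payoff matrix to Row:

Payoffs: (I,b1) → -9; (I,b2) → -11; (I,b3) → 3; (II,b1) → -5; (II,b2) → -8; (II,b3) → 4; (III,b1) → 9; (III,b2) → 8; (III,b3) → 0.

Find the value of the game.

Row minima: I → -11, II → -8, III → 0; maximin = 0.
Column maxima: b1 → 9, b2 → 8, b3 → 4; minimax = 4.
0 ≠ 4, so there is no saddle point; optimal play is mixed.
I is strictly dominated by II, so Row never plays it.
b1 is strictly dominated by b2 (it gives Row strictly more in every row), so Column never plays it.
On the remaining 2×2 (II, III vs b2, b3):
Let Row play II with probability p. Expected payoff against b2: (-8)p + 8(1−p) = −16p + 8; against b3: 4p + 0(1−p) = 4p.
Setting these equal: −16p + 8 = 4p ⇒ −20p = -8 ⇒ p = 2/5, and the value is (-16)·(2/5) + 8 = 8/5.
For Column: with q = P(b2), equating II's and III's payoffs gives −12q + 4 = 8q ⇒ q = 1/5.

8/5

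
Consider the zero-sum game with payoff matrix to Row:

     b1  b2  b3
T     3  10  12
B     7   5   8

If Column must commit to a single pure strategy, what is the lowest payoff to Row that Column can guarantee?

Column maxima: b1 → 7, b2 → 10, b3 → 12.
The smallest of these is 7.

7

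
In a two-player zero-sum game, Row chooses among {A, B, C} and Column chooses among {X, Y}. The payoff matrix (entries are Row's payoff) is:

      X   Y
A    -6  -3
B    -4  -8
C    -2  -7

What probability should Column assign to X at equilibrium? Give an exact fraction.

Row minima: A → -6, B → -8, C → -7; maximin = -6.
Column maxima: X → -2, Y → -3; minimax = -3.
-6 ≠ -3, so there is no saddle point; optimal play is mixed.
B is strictly dominated by C, so Row never plays it.
On the remaining 2×2 (A, C vs X, Y):
Let Row play A with probability p. Expected payoff against X: (-6)p + (-2)(1−p) = −4p − 2; against Y: (-3)p + (-7)(1−p) = 4p − 7.
Setting these equal: −4p − 2 = 4p − 7 ⇒ −8p = -5 ⇒ p = 5/8, and the value is (-4)·(5/8) − 2 = -9/2.
For Column: with q = P(X), equating A's and C's payoffs gives −3q − 3 = 5q − 7 ⇒ q = 1/2.

1/2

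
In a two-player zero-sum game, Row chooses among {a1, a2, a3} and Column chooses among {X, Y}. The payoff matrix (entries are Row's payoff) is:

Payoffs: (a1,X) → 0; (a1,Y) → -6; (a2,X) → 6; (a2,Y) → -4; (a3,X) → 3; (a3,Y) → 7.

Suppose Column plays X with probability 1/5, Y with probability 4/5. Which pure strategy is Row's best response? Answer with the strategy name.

Expected payoff of a1: (1/5)·0 + (4/5)·(-6) = -24/5.
Expected payoff of a2: (1/5)·6 + (4/5)·(-4) = -2.
Expected payoff of a3: (1/5)·3 + (4/5)·7 = 31/5.
The largest is 31/5, so Row's best response is a3.

a3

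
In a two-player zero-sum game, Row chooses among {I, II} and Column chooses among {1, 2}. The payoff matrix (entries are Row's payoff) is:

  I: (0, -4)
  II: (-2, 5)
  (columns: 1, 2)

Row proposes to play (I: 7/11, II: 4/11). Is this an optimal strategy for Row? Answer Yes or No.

Yes

Against 1 this mix gives (7/11)·0 + (4/11)·(-2) = -8/11.
Against 2 this mix gives (7/11)·(-4) + (4/11)·5 = -8/11.
All of Column's active replies (1, 2) yield -8/11, and no column does worse for Row. The mix makes Column indifferent and guarantees -8/11, so it is optimal.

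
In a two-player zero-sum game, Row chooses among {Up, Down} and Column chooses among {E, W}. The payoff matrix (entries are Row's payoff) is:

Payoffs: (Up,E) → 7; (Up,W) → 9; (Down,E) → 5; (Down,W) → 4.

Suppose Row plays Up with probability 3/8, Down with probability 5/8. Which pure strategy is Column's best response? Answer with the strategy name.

E

If Column plays E, Row's expected payoff is (3/8)·7 + (5/8)·5 = 23/4.
If Column plays W, Row's expected payoff is (3/8)·9 + (5/8)·4 = 47/8.
Column minimizes Row's payoff; the smallest is 23/4, so the best response is E.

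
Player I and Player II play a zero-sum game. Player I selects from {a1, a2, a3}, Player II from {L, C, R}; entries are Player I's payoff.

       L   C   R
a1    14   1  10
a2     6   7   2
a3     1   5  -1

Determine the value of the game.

34/7

Row minima: a1 → 1, a2 → 2, a3 → -1; maximin = 2.
Column maxima: L → 14, C → 7, R → 10; minimax = 7.
2 ≠ 7, so there is no saddle point; optimal play is mixed.
a3 is strictly dominated by a2, so Player I never plays it.
L is strictly dominated by R (it gives Player I strictly more in every row), so Player II never plays it.
On the remaining 2×2 (a1, a2 vs C, R):
Let Player I play a1 with probability p. Expected payoff against C: 1p + 7(1−p) = −6p + 7; against R: 10p + 2(1−p) = 8p + 2.
Setting these equal: −6p + 7 = 8p + 2 ⇒ −14p = -5 ⇒ p = 5/14, and the value is (-6)·(5/14) + 7 = 34/7.
For Player II: with q = P(C), equating a1's and a2's payoffs gives −9q + 10 = 5q + 2 ⇒ q = 4/7.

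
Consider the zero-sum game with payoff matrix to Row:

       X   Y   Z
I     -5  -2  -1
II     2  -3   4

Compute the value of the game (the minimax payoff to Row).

Row minima: I → -5, II → -3; maximin = -3.
Column maxima: X → 2, Y → -2, Z → 4; minimax = -2.
-3 ≠ -2, so there is no saddle point; optimal play is mixed.
Z is strictly dominated by X (it gives Row strictly more in every row), so Column never plays it.
On the remaining 2×2 (I, II vs X, Y):
Let Row play I with probability p. Expected payoff against X: (-5)p + 2(1−p) = −7p + 2; against Y: (-2)p + (-3)(1−p) = p − 3.
Setting these equal: −7p + 2 = p − 3 ⇒ −8p = -5 ⇒ p = 5/8, and the value is (-7)·(5/8) + 2 = -19/8.
For Column: with q = P(X), equating I's and II's payoffs gives −3q − 2 = 5q − 3 ⇒ q = 1/8.

-19/8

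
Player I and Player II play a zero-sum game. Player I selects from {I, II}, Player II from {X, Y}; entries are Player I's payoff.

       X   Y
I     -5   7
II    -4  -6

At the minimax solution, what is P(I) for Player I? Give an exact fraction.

1/7

Row minima: I → -5, II → -6; maximin = -5.
Column maxima: X → -4, Y → 7; minimax = -4.
-5 ≠ -4, so there is no saddle point; optimal play is mixed.
Let Player I play I with probability p. Expected payoff against X: (-5)p + (-4)(1−p) = −p − 4; against Y: 7p + (-6)(1−p) = 13p − 6.
Setting these equal: −p − 4 = 13p − 6 ⇒ −14p = -2 ⇒ p = 1/7, and the value is (-1)·(1/7) − 4 = -29/7.
For Player II: with q = P(X), equating I's and II's payoffs gives −12q + 7 = 2q − 6 ⇒ q = 13/14.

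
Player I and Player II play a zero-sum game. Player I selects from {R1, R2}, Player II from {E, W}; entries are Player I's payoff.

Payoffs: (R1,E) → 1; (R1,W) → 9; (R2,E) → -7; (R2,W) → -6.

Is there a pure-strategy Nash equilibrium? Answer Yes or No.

Row minima: R1 → 1, R2 → -7; maximin = 1.
Column maxima: E → 1, W → 9; minimax = 1.
maximin = minimax = 1, so a saddle point exists.

Yes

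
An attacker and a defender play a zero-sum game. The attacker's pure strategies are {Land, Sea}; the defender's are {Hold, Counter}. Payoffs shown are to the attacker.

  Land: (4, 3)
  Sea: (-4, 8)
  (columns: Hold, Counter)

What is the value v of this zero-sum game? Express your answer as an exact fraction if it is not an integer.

Row minima: Land → 3, Sea → -4; maximin = 3.
Column maxima: Hold → 4, Counter → 8; minimax = 4.
3 ≠ 4, so there is no saddle point; optimal play is mixed.
Let the attacker play Land with probability p. Expected payoff against Hold: 4p + (-4)(1−p) = 8p − 4; against Counter: 3p + 8(1−p) = −5p + 8.
Setting these equal: 8p − 4 = −5p + 8 ⇒ 13p = 12 ⇒ p = 12/13, and the value is (8)·(12/13) − 4 = 44/13.
For the defender: with q = P(Hold), equating Land's and Sea's payoffs gives q + 3 = −12q + 8 ⇒ q = 5/13.

44/13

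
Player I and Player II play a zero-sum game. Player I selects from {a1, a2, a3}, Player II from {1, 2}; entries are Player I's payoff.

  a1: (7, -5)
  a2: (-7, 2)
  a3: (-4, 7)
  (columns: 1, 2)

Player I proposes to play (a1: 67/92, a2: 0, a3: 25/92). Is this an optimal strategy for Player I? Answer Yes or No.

Against 1 this mix gives (67/92)·7 + (25/92)·(-4) = 369/92.
Against 2 this mix gives (67/92)·(-5) + (25/92)·7 = -40/23.
Player II will play 2, holding Player I to -40/23. Shifting weight toward the row that does better against 2 would raise this floor (the equalizing mix achieves 29/23 against both 2 and 1), so the proposed strategy is not optimal.

No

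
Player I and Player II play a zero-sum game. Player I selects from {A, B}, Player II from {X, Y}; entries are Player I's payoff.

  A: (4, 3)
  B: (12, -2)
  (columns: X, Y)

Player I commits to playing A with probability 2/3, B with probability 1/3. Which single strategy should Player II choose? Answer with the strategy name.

If Player II plays X, Player I's expected payoff is (2/3)·4 + (1/3)·12 = 20/3.
If Player II plays Y, Player I's expected payoff is (2/3)·3 + (1/3)·(-2) = 4/3.
Player II minimizes Player I's payoff; the smallest is 4/3, so the best response is Y.

Y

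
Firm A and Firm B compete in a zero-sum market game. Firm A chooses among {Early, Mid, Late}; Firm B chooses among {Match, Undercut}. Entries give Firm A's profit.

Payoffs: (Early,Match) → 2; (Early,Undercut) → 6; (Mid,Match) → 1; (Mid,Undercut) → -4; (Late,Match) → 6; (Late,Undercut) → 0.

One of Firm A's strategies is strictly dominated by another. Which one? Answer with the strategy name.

Early gives a strictly higher payoff than Mid against every column: 2 > 1, 6 > -4.
So Mid is strictly dominated and Firm A never plays it.

Mid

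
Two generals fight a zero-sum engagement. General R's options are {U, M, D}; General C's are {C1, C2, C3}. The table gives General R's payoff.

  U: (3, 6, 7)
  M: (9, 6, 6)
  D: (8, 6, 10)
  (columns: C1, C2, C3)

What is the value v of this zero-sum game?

Row minima: U → 3, M → 6, D → 6; maximin = 6.
Column maxima: C1 → 9, C2 → 6, C3 → 10; minimax = 6.
Since maximin = minimax = 6, there is a saddle point and the value is 6.

6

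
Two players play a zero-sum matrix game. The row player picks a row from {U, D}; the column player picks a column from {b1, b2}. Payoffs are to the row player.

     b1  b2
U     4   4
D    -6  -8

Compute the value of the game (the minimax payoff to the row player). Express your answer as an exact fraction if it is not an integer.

4

Row minima: U → 4, D → -8; maximin = 4.
Column maxima: b1 → 4, b2 → 4; minimax = 4.
Since maximin = minimax = 4, there is a saddle point and the value is 4.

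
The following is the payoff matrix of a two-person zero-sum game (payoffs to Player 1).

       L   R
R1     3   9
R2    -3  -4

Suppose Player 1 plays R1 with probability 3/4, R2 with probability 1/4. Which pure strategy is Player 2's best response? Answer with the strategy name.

L

If Player 2 plays L, Player 1's expected payoff is (3/4)·3 + (1/4)·(-3) = 3/2.
If Player 2 plays R, Player 1's expected payoff is (3/4)·9 + (1/4)·(-4) = 23/4.
Player 2 minimizes Player 1's payoff; the smallest is 3/2, so the best response is L.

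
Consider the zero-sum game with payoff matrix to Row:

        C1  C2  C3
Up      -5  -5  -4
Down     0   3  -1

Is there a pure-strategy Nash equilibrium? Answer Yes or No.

Row minima: Up → -5, Down → -1; maximin = -1.
Column maxima: C1 → 0, C2 → 3, C3 → -1; minimax = -1.
maximin = minimax = -1, so a saddle point exists.

Yes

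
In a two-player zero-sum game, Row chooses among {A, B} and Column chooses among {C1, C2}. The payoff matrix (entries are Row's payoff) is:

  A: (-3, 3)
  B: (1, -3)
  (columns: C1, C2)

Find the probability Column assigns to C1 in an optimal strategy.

Row minima: A → -3, B → -3; maximin = -3.
Column maxima: C1 → 1, C2 → 3; minimax = 1.
-3 ≠ 1, so there is no saddle point; optimal play is mixed.
Let Row play A with probability p. Expected payoff against C1: (-3)p + 1(1−p) = −4p + 1; against C2: 3p + (-3)(1−p) = 6p − 3.
Setting these equal: −4p + 1 = 6p − 3 ⇒ −10p = -4 ⇒ p = 2/5, and the value is (-4)·(2/5) + 1 = -3/5.
For Column: with q = P(C1), equating A's and B's payoffs gives −6q + 3 = 4q − 3 ⇒ q = 3/5.

3/5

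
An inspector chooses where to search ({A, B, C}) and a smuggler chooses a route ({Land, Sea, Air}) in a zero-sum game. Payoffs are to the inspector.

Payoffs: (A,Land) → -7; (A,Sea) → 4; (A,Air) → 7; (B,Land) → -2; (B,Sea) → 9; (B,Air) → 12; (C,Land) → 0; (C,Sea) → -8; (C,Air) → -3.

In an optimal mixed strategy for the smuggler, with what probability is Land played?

17/19

Row minima: A → -7, B → -2, C → -8; maximin = -2.
Column maxima: Land → 0, Sea → 9, Air → 12; minimax = 0.
-2 ≠ 0, so there is no saddle point; optimal play is mixed.
A is strictly dominated by B, so the inspector never plays it.
Air is strictly dominated by Sea (it gives the inspector strictly more in every row), so the smuggler never plays it.
On the remaining 2×2 (B, C vs Land, Sea):
Let the inspector play B with probability p. Expected payoff against Land: (-2)p + 0(1−p) = −2p; against Sea: 9p + (-8)(1−p) = 17p − 8.
Setting these equal: −2p = 17p − 8 ⇒ −19p = -8 ⇒ p = 8/19, and the value is (-2)·(8/19) = -16/19.
For the smuggler: with q = P(Land), equating B's and C's payoffs gives −11q + 9 = 8q − 8 ⇒ q = 17/19.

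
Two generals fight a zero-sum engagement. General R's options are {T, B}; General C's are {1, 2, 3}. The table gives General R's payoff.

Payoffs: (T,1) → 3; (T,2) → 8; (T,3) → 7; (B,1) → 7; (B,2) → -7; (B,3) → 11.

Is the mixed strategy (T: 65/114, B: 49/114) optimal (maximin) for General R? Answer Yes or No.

Against 1 this mix gives (65/114)·3 + (49/114)·7 = 269/57.
Against 2 this mix gives (65/114)·8 + (49/114)·(-7) = 59/38.
Against 3 this mix gives (65/114)·7 + (49/114)·11 = 497/57.
General C will play 2, holding General R to 59/38. Shifting weight toward the row that does better against 2 would raise this floor (the equalizing mix achieves 77/19 against both 2 and 1), so the proposed strategy is not optimal.

No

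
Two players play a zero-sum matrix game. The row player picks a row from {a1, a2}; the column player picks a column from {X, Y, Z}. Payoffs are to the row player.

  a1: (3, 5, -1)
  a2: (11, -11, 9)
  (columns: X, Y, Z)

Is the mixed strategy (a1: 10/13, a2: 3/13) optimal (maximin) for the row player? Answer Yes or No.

Yes

Against X this mix gives (10/13)·3 + (3/13)·11 = 63/13.
Against Y this mix gives (10/13)·5 + (3/13)·(-11) = 17/13.
Against Z this mix gives (10/13)·(-1) + (3/13)·9 = 17/13.
All of the column player's active replies (Y, Z) yield 17/13, and no column does worse for the row player. The mix makes the column player indifferent and guarantees 17/13, so it is optimal.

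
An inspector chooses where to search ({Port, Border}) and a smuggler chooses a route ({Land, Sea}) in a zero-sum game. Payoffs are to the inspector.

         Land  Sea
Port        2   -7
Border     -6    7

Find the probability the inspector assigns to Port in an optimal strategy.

13/22

Row minima: Port → -7, Border → -6; maximin = -6.
Column maxima: Land → 2, Sea → 7; minimax = 2.
-6 ≠ 2, so there is no saddle point; optimal play is mixed.
Let the inspector play Port with probability p. Expected payoff against Land: 2p + (-6)(1−p) = 8p − 6; against Sea: (-7)p + 7(1−p) = −14p + 7.
Setting these equal: 8p − 6 = −14p + 7 ⇒ 22p = 13 ⇒ p = 13/22, and the value is (8)·(13/22) − 6 = -14/11.
For the smuggler: with q = P(Land), equating Port's and Border's payoffs gives 9q − 7 = −13q + 7 ⇒ q = 7/11.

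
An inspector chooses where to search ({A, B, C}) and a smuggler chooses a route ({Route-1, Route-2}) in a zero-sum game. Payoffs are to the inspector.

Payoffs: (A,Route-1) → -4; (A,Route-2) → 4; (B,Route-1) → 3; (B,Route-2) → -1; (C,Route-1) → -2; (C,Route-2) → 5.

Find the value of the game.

Row minima: A → -4, B → -1, C → -2; maximin = -1.
Column maxima: Route-1 → 3, Route-2 → 5; minimax = 3.
-1 ≠ 3, so there is no saddle point; optimal play is mixed.
A is strictly dominated by C, so the inspector never plays it.
On the remaining 2×2 (B, C vs Route-1, Route-2):
Let the inspector play B with probability p. Expected payoff against Route-1: 3p + (-2)(1−p) = 5p − 2; against Route-2: (-1)p + 5(1−p) = −6p + 5.
Setting these equal: 5p − 2 = −6p + 5 ⇒ 11p = 7 ⇒ p = 7/11, and the value is (5)·(7/11) − 2 = 13/11.
For the smuggler: with q = P(Route-1), equating B's and C's payoffs gives 4q − 1 = −7q + 5 ⇒ q = 6/11.

13/11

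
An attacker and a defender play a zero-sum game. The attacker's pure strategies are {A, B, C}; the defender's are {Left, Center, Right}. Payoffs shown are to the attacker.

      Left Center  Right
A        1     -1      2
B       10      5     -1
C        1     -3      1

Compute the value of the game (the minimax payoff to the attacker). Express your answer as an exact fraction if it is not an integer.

Row minima: A → -1, B → -1, C → -3; maximin = -1.
Column maxima: Left → 10, Center → 5, Right → 2; minimax = 2.
-1 ≠ 2, so there is no saddle point; optimal play is mixed.
Left is strictly dominated by Center (it gives the attacker strictly more in every row), so the defender never plays it.
With Left eliminated, C is strictly dominated by A (A gives the attacker strictly more in every remaining column), so the attacker never plays it.
On the remaining 2×2 (A, B vs Center, Right):
Let the attacker play A with probability p. Expected payoff against Center: (-1)p + 5(1−p) = −6p + 5; against Right: 2p + (-1)(1−p) = 3p − 1.
Setting these equal: −6p + 5 = 3p − 1 ⇒ −9p = -6 ⇒ p = 2/3, and the value is (-6)·(2/3) + 5 = 1.
For the defender: with q = P(Center), equating A's and B's payoffs gives −3q + 2 = 6q − 1 ⇒ q = 1/3.

1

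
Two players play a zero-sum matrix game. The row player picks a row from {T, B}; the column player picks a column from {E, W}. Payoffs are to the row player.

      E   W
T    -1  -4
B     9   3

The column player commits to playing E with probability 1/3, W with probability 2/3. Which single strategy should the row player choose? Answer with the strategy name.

Expected payoff of T: (1/3)·(-1) + (2/3)·(-4) = -3.
Expected payoff of B: (1/3)·9 + (2/3)·3 = 5.
The largest is 5, so the row player's best response is B.

B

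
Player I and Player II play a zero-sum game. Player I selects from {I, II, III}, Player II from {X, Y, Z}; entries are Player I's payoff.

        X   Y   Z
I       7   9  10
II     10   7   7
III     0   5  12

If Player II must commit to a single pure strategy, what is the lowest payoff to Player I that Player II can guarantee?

Column maxima: X → 10, Y → 9, Z → 12.
The smallest of these is 9.

9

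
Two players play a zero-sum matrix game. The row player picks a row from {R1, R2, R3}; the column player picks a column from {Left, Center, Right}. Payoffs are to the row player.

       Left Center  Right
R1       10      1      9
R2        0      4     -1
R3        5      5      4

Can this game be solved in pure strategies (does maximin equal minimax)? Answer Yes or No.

Row minima: R1 → 1, R2 → -1, R3 → 4; maximin = 4.
Column maxima: Left → 10, Center → 5, Right → 9; minimax = 5.
4 ≠ 5, so no pure-strategy equilibrium exists.

No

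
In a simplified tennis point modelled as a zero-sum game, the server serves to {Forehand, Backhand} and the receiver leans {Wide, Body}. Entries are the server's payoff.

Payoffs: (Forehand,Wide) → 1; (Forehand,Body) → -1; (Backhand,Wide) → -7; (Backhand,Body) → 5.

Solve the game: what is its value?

-1/7

Row minima: Forehand → -1, Backhand → -7; maximin = -1.
Column maxima: Wide → 1, Body → 5; minimax = 1.
-1 ≠ 1, so there is no saddle point; optimal play is mixed.
Let the server play Forehand with probability p. Expected payoff against Wide: 1p + (-7)(1−p) = 8p − 7; against Body: (-1)p + 5(1−p) = −6p + 5.
Setting these equal: 8p − 7 = −6p + 5 ⇒ 14p = 12 ⇒ p = 6/7, and the value is (8)·(6/7) − 7 = -1/7.
For the receiver: with q = P(Wide), equating Forehand's and Backhand's payoffs gives 2q − 1 = −12q + 5 ⇒ q = 3/7.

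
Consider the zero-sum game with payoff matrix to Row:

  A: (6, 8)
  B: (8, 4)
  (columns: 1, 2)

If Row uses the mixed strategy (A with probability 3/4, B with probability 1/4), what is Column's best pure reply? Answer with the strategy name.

If Column plays 1, Row's expected payoff is (3/4)·6 + (1/4)·8 = 13/2.
If Column plays 2, Row's expected payoff is (3/4)·8 + (1/4)·4 = 7.
Column minimizes Row's payoff; the smallest is 13/2, so the best response is 1.

1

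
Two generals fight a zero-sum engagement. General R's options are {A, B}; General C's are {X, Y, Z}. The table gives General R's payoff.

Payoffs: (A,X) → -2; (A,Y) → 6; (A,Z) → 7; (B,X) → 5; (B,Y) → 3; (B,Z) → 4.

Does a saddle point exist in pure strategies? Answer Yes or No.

No

Row minima: A → -2, B → 3; maximin = 3.
Column maxima: X → 5, Y → 6, Z → 7; minimax = 5.
3 ≠ 5, so no pure-strategy equilibrium exists.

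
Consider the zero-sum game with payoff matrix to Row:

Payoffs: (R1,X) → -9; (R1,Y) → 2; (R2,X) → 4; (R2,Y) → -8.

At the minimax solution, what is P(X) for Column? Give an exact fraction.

Row minima: R1 → -9, R2 → -8; maximin = -8.
Column maxima: X → 4, Y → 2; minimax = 2.
-8 ≠ 2, so there is no saddle point; optimal play is mixed.
Let Row play R1 with probability p. Expected payoff against X: (-9)p + 4(1−p) = −13p + 4; against Y: 2p + (-8)(1−p) = 10p − 8.
Setting these equal: −13p + 4 = 10p − 8 ⇒ −23p = -12 ⇒ p = 12/23, and the value is (-13)·(12/23) + 4 = -64/23.
For Column: with q = P(X), equating R1's and R2's payoffs gives −11q + 2 = 12q − 8 ⇒ q = 10/23.

10/23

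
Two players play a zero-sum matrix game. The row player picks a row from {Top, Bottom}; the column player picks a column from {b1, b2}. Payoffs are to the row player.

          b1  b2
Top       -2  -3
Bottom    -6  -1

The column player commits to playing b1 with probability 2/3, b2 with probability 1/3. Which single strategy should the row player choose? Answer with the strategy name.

Top

Expected payoff of Top: (2/3)·(-2) + (1/3)·(-3) = -7/3.
Expected payoff of Bottom: (2/3)·(-6) + (1/3)·(-1) = -13/3.
The largest is -7/3, so the row player's best response is Top.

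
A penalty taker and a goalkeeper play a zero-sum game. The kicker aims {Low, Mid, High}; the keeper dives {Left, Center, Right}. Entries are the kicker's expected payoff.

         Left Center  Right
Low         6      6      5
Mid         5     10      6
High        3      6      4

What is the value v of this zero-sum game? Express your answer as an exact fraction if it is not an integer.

11/2

Row minima: Low → 5, Mid → 5, High → 3; maximin = 5.
Column maxima: Left → 6, Center → 10, Right → 6; minimax = 6.
5 ≠ 6, so there is no saddle point; optimal play is mixed.
High is strictly dominated by Mid, so the kicker never plays it.
Center is strictly dominated by Right (it gives the kicker strictly more in every row), so the keeper never plays it.
On the remaining 2×2 (Low, Mid vs Left, Right):
Let the kicker play Low with probability p. Expected payoff against Left: 6p + 5(1−p) = p + 5; against Right: 5p + 6(1−p) = −p + 6.
Setting these equal: p + 5 = −p + 6 ⇒ 2p = 1 ⇒ p = 1/2, and the value is (1)·(1/2) + 5 = 11/2.
For the keeper: with q = P(Left), equating Low's and Mid's payoffs gives q + 5 = −q + 6 ⇒ q = 1/2.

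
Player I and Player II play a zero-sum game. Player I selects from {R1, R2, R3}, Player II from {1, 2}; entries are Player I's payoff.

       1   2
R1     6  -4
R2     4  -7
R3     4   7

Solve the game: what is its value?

58/13

Row minima: R1 → -4, R2 → -7, R3 → 4; maximin = 4.
Column maxima: 1 → 6, 2 → 7; minimax = 6.
4 ≠ 6, so there is no saddle point; optimal play is mixed.
R2 is strictly dominated by R1, so Player I never plays it.
On the remaining 2×2 (R1, R3 vs 1, 2):
Let Player I play R1 with probability p. Expected payoff against 1: 6p + 4(1−p) = 2p + 4; against 2: (-4)p + 7(1−p) = −11p + 7.
Setting these equal: 2p + 4 = −11p + 7 ⇒ 13p = 3 ⇒ p = 3/13, and the value is (2)·(3/13) + 4 = 58/13.
For Player II: with q = P(1), equating R1's and R3's payoffs gives 10q − 4 = −3q + 7 ⇒ q = 11/13.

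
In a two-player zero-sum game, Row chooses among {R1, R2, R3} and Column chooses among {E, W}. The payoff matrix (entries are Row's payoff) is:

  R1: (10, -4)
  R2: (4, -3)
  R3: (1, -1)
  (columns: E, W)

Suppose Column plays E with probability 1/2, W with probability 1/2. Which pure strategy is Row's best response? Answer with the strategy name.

Expected payoff of R1: (1/2)·10 + (1/2)·(-4) = 3.
Expected payoff of R2: (1/2)·4 + (1/2)·(-3) = 1/2.
Expected payoff of R3: (1/2)·1 + (1/2)·(-1) = 0.
The largest is 3, so Row's best response is R1.

R1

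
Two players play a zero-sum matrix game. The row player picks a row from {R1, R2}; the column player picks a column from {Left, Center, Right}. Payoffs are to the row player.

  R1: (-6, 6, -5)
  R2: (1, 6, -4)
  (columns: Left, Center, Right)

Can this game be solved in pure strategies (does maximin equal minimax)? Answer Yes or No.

Yes

Row minima: R1 → -6, R2 → -4; maximin = -4.
Column maxima: Left → 1, Center → 6, Right → -4; minimax = -4.
maximin = minimax = -4, so a saddle point exists.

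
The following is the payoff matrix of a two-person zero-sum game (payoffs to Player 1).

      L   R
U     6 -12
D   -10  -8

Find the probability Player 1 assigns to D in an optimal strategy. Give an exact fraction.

9/10

Row minima: U → -12, D → -10; maximin = -10.
Column maxima: L → 6, R → -8; minimax = -8.
-10 ≠ -8, so there is no saddle point; optimal play is mixed.
Let Player 1 play U with probability p. Expected payoff against L: 6p + (-10)(1−p) = 16p − 10; against R: (-12)p + (-8)(1−p) = −4p − 8.
Setting these equal: 16p − 10 = −4p − 8 ⇒ 20p = 2 ⇒ p = 1/10, and the value is (16)·(1/10) − 10 = -42/5.
For Player 2: with q = P(L), equating U's and D's payoffs gives 18q − 12 = −2q − 8 ⇒ q = 1/5.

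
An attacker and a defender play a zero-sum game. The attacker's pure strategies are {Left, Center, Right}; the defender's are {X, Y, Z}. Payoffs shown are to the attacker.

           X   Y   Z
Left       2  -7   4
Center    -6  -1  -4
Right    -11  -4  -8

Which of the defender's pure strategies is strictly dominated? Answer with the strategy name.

X holds the attacker's payoff strictly below Z in every row: 2 < 4, -6 < -4, -11 < -8.
So Z is strictly dominated for the defender.

Z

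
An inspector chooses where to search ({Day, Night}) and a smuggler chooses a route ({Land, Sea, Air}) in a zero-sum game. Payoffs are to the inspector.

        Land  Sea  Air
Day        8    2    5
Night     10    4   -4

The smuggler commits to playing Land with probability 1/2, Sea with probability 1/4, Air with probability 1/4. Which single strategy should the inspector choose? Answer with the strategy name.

Day

Expected payoff of Day: (1/2)·8 + (1/4)·2 + (1/4)·5 = 23/4.
Expected payoff of Night: (1/2)·10 + (1/4)·4 + (1/4)·(-4) = 5.
The largest is 23/4, so the inspector's best response is Day.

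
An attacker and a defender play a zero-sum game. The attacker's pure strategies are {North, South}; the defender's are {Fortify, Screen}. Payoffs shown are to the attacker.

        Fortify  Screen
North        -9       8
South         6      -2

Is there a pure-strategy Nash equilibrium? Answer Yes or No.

No

Row minima: North → -9, South → -2; maximin = -2.
Column maxima: Fortify → 6, Screen → 8; minimax = 6.
-2 ≠ 6, so no pure-strategy equilibrium exists.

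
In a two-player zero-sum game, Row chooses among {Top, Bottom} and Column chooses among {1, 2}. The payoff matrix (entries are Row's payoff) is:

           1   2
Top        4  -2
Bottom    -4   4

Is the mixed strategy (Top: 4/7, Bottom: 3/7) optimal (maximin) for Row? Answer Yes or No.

Yes

Against 1 this mix gives (4/7)·4 + (3/7)·(-4) = 4/7.
Against 2 this mix gives (4/7)·(-2) + (3/7)·4 = 4/7.
All of Column's active replies (1, 2) yield 4/7, and no column does worse for Row. The mix makes Column indifferent and guarantees 4/7, so it is optimal.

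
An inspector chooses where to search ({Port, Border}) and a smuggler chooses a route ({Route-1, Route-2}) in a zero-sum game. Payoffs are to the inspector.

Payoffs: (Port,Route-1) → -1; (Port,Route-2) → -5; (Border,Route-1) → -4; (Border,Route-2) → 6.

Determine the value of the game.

-13/7

Row minima: Port → -5, Border → -4; maximin = -4.
Column maxima: Route-1 → -1, Route-2 → 6; minimax = -1.
-4 ≠ -1, so there is no saddle point; optimal play is mixed.
Let the inspector play Port with probability p. Expected payoff against Route-1: (-1)p + (-4)(1−p) = 3p − 4; against Route-2: (-5)p + 6(1−p) = −11p + 6.
Setting these equal: 3p − 4 = −11p + 6 ⇒ 14p = 10 ⇒ p = 5/7, and the value is (3)·(5/7) − 4 = -13/7.
For the smuggler: with q = P(Route-1), equating Port's and Border's payoffs gives 4q − 5 = −10q + 6 ⇒ q = 11/14.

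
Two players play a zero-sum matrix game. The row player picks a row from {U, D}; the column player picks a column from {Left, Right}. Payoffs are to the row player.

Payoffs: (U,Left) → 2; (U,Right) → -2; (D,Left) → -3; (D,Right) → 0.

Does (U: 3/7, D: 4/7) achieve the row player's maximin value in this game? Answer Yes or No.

Yes

Against Left this mix gives (3/7)·2 + (4/7)·(-3) = -6/7.
Against Right this mix gives (3/7)·(-2) + (4/7)·0 = -6/7.
All of the column player's active replies (Left, Right) yield -6/7, and no column does worse for the row player. The mix makes the column player indifferent and guarantees -6/7, so it is optimal.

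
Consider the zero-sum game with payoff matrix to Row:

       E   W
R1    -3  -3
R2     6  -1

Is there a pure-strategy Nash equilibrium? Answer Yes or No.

Yes

Row minima: R1 → -3, R2 → -1; maximin = -1.
Column maxima: E → 6, W → -1; minimax = -1.
maximin = minimax = -1, so a saddle point exists.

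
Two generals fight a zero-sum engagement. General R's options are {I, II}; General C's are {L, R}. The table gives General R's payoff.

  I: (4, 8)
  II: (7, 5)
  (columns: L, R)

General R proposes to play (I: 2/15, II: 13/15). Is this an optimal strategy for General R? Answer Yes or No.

Against L this mix gives (2/15)·4 + (13/15)·7 = 33/5.
Against R this mix gives (2/15)·8 + (13/15)·5 = 27/5.
General C will play R, holding General R to 27/5. Shifting weight toward the row that does better against R would raise this floor (the equalizing mix achieves 6 against both R and L), so the proposed strategy is not optimal.

No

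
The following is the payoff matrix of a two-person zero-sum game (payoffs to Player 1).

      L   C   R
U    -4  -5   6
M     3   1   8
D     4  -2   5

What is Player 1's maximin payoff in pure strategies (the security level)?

1

Row minima: U → -5, M → 1, D → -2.
The best of these is 1.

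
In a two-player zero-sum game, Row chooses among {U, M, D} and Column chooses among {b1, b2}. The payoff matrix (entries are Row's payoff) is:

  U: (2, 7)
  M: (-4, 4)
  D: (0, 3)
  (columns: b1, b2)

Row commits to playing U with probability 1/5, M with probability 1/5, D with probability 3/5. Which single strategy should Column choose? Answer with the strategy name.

b1

If Column plays b1, Row's expected payoff is (1/5)·2 + (1/5)·(-4) + (3/5)·0 = -2/5.
If Column plays b2, Row's expected payoff is (1/5)·7 + (1/5)·4 + (3/5)·3 = 4.
Column minimizes Row's payoff; the smallest is -2/5, so the best response is b1.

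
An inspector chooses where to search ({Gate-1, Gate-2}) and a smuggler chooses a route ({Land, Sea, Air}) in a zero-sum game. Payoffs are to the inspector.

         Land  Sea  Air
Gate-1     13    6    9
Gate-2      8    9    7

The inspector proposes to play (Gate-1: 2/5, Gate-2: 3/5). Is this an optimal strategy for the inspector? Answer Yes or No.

Against Land this mix gives (2/5)·13 + (3/5)·8 = 10.
Against Sea this mix gives (2/5)·6 + (3/5)·9 = 39/5.
Against Air this mix gives (2/5)·9 + (3/5)·7 = 39/5.
All of the smuggler's active replies (Sea, Air) yield 39/5, and no column does worse for the inspector. The mix makes the smuggler indifferent and guarantees 39/5, so it is optimal.

Yes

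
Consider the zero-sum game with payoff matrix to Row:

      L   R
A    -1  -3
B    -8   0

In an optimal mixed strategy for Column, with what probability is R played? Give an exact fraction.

7/10

Row minima: A → -3, B → -8; maximin = -3.
Column maxima: L → -1, R → 0; minimax = -1.
-3 ≠ -1, so there is no saddle point; optimal play is mixed.
Let Row play A with probability p. Expected payoff against L: (-1)p + (-8)(1−p) = 7p − 8; against R: (-3)p + 0(1−p) = −3p.
Setting these equal: 7p − 8 = −3p ⇒ 10p = 8 ⇒ p = 4/5, and the value is (7)·(4/5) − 8 = -12/5.
For Column: with q = P(L), equating A's and B's payoffs gives 2q − 3 = −8q ⇒ q = 3/10.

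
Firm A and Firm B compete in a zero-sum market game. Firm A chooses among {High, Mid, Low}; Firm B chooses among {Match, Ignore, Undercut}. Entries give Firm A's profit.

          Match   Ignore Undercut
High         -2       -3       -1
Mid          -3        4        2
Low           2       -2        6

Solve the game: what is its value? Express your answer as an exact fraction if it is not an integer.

2/11

Row minima: High → -3, Mid → -3, Low → -2; maximin = -2.
Column maxima: Match → 2, Ignore → 4, Undercut → 6; minimax = 2.
-2 ≠ 2, so there is no saddle point; optimal play is mixed.
High is strictly dominated by Low, so Firm A never plays it.
Undercut is strictly dominated by Match (it gives Firm A strictly more in every row), so Firm B never plays it.
On the remaining 2×2 (Mid, Low vs Match, Ignore):
Let Firm A play Mid with probability p. Expected payoff against Match: (-3)p + 2(1−p) = −5p + 2; against Ignore: 4p + (-2)(1−p) = 6p − 2.
Setting these equal: −5p + 2 = 6p − 2 ⇒ −11p = -4 ⇒ p = 4/11, and the value is (-5)·(4/11) + 2 = 2/11.
For Firm B: with q = P(Match), equating Mid's and Low's payoffs gives −7q + 4 = 4q − 2 ⇒ q = 6/11.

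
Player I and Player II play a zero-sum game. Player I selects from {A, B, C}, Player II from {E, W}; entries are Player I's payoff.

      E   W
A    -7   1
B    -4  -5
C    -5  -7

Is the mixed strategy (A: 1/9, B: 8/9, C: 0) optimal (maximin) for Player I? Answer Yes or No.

Against E this mix gives (1/9)·(-7) + (8/9)·(-4) = -13/3.
Against W this mix gives (1/9)·1 + (8/9)·(-5) = -13/3.
All of Player II's active replies (E, W) yield -13/3, and no column does worse for Player I. The mix makes Player II indifferent and guarantees -13/3, so it is optimal.

Yes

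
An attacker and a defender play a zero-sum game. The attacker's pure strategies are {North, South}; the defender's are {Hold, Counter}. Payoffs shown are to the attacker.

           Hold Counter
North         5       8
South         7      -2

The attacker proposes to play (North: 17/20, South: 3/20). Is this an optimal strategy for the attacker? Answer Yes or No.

Against Hold this mix gives (17/20)·5 + (3/20)·7 = 53/10.
Against Counter this mix gives (17/20)·8 + (3/20)·(-2) = 13/2.
The defender will play Hold, holding the attacker to 53/10. Shifting weight toward the row that does better against Hold would raise this floor (the equalizing mix achieves 11/2 against both Hold and Counter), so the proposed strategy is not optimal.

No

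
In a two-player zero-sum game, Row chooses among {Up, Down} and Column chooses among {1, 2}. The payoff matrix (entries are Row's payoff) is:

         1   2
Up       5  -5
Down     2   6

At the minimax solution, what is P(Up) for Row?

Row minima: Up → -5, Down → 2; maximin = 2.
Column maxima: 1 → 5, 2 → 6; minimax = 5.
2 ≠ 5, so there is no saddle point; optimal play is mixed.
Let Row play Up with probability p. Expected payoff against 1: 5p + 2(1−p) = 3p + 2; against 2: (-5)p + 6(1−p) = −11p + 6.
Setting these equal: 3p + 2 = −11p + 6 ⇒ 14p = 4 ⇒ p = 2/7, and the value is (3)·(2/7) + 2 = 20/7.
For Column: with q = P(1), equating Up's and Down's payoffs gives 10q − 5 = −4q + 6 ⇒ q = 11/14.

2/7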